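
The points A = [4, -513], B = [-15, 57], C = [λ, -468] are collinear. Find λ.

5/2

Collinearity: (C − A) must be parallel to (B − A) = (-19, 570).
Cross-multiplying the components: (λ − 4)·(570) = (45)·(-19).
Solving gives λ = 5/2.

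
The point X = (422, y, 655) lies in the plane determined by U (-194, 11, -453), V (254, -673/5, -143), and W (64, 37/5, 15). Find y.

-1/5

The plane through U, V, W has equation −(335124/5)x − 129684y + 35952z = -23549844/5.
Substituting X: (-129684)y + (-23679528/5) = -23549844/5, so y = -1/5.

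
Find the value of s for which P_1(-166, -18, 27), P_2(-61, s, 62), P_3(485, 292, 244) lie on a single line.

32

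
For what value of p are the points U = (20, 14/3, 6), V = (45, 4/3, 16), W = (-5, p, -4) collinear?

8

Direction UV = (25, -10/3, 10). From the x-coordinate of W, the parameter along the line is τ = (-5 − 20)/25 = -1.
Then p = 14/3 + (-1)·(-10/3) = 8.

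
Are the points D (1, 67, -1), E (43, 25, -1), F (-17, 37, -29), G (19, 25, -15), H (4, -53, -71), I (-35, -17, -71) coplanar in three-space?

No

The plane through D, E, F has normal n = DE × DF = (1176, 1176, -2016) and equation n·P = 81984.
Checking the remaining points: n·G = 81984, n·H = 85512, n·I = 81984.
Since n·H = 85512 ≠ 81984, H is off the plane and the points are not all coplanar.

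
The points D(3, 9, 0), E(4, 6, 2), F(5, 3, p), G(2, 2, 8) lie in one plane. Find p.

4

The points are coplanar iff DE · (DF × DG) = 0.
Expanding, this is linear in p: (10)p + (-40) = 0.
So p = 4.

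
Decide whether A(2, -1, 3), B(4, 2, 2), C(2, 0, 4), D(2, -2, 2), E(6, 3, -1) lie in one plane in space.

Yes

The plane through A, B, C has normal n = AB × AC = (4, -2, 2) and equation n·P = 16.
Checking the remaining points: n·D = 16, n·E = 16.
All equal 16, so all 5 points lie in one plane.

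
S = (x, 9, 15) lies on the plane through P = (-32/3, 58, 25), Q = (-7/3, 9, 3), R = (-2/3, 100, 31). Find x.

Coplanarity requires PQ · (PR × PS) = 0.
PQ = (25/3, -49, -22), PR = (10, 42, 6); the triple product is linear in x with coefficient 630 and constant term 11550.
Setting it to zero: x = -55/3.

-55/3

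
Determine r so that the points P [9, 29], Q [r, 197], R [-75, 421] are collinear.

Collinearity: (Q − P) must be parallel to (R − P) = (-84, 392).
Cross-multiplying the components: (r − 9)·(392) = (168)·(-84).
Solving gives r = -27.

-27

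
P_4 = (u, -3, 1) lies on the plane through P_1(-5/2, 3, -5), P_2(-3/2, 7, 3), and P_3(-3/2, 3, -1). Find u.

1/2

Coplanarity requires P_1P_2 · (P_1P_3 × P_1P_4) = 0.
P_1P_2 = (1, 4, 8), P_1P_3 = (1, 0, 4); the triple product is linear in u with coefficient 16 and constant term -8.
Setting it to zero: u = 1/2.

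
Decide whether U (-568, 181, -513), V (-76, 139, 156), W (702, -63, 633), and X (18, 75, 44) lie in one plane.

Yes

A normal to the plane through U, V, W is n = UV × UW = (115104, 285798, -66708).
The plane has equation n·P = 20571570. For X: n·X = 20571570.
Equal, so X lies in the plane and all four are coplanar.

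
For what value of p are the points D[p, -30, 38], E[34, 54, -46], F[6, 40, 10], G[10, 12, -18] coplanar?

Coplanarity ⇔ det[DE; DF; DG] = 0.
Expanding, this is linear in p: (-1960)p + (-50960) = 0.
So p = -26.

-26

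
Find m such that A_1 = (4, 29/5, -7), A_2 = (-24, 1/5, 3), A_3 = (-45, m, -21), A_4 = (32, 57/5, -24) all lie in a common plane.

Coplanarity ⇔ det[A_1A_2; A_1A_3; A_1A_4] = 0.
Expanding, this is linear in m: (196)m + (784) = 0.
So m = -4.

-4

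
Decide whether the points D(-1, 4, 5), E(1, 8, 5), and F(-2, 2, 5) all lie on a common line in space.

DE = (2, 4, 0), DF = (-1, -2, 0).
Each component of DF is -1/2 times the corresponding component of DE, so DF = -1/2·DE and the points are collinear.

Yes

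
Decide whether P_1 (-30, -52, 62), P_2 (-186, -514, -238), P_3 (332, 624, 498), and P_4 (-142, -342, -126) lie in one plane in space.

A normal to the plane through P_1, P_2, P_3 is n = P_1P_2 × P_1P_3 = (1368, -40584, 61788).
The plane has equation n·P = 5900184. For P_4: n·P_4 = 5900184.
Equal, so P_4 lies in the plane and all four are coplanar.

Yes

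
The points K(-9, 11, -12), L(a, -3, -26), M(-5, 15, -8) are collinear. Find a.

-23

Direction KM = (4, 4, 4). From the y-coordinate of L, the parameter along the line is τ = (-3 − 11)/4 = -7/2.
Then a = (-9) + (-7/2)·(4) = -23.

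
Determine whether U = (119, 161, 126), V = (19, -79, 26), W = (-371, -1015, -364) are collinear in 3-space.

Yes

UV = (-100, -240, -100), UW = (-490, -1176, -490).
Each component of UW is 49/10 times the corresponding component of UV, so UW = 49/10·UV and the points are collinear.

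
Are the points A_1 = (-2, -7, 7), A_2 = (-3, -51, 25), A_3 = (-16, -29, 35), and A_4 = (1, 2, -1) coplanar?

No

The four points are coplanar iff the 3×3 determinant with rows A_1A_2, A_1A_3, A_1A_4 is zero.
Rows: (-1, -44, 18), (-14, -22, 28), (3, 9, -8).
Expanding along the first row: (-1)(-76) − (-44)(28) + (18)(-60) = 228.
Nonzero ⇒ not coplanar.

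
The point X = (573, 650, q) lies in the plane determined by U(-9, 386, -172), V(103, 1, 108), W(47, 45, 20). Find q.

Coplanarity requires UV · (UW × UX) = 0.
UV = (112, -385, 280), UW = (56, -341, 192); the triple product is linear in q with coefficient -16632 and constant term 8149680.
Setting it to zero: q = 490.

490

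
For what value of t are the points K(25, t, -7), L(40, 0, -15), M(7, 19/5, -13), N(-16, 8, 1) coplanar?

13/5

The points are coplanar iff KL · (KM × KN) = 0.
Expanding, this is linear in t: (-416)t + (5408/5) = 0.
So t = 13/5.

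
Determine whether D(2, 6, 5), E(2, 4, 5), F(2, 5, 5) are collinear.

Yes

DE = (0, -2, 0), DF = (0, -1, 0).
DE × DF = (0, 0, 0).
The cross product vanishes, so the three points are collinear.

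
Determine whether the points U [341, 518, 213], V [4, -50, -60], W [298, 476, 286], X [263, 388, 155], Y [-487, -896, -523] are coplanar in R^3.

Yes

The plane through U, V, W has normal n = UV × UW = (-52930, 36340, -10270) and equation n·P = -1412520.
Checking the remaining points: n·X = -1412520, n·Y = -1412520.
All equal -1412520, so all 5 points lie in one plane.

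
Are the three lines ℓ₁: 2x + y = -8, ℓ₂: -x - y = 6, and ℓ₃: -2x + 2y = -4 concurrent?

Intersecting ℓ₁ and ℓ₂: solving the 2×2 system gives (x, y) = (-2, -4).
Substitute into ℓ₃: (-2)(-2) + (2)(-4) = -4.
This equals -4, so (-2, -4) lies on all three lines and they are concurrent.

Yes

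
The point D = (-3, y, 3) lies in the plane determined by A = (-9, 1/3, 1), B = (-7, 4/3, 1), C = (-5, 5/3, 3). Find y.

8/3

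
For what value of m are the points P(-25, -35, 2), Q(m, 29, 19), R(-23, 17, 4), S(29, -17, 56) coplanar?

-8

Normal to plane PRS: n = (2772, 0, -2772); plane equation n·X = -74844.
Requiring n·Q = -74844: (2772)m + (-52668) = -74844.
So m = -8.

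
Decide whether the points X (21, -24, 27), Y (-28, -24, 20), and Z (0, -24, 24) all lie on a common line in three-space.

XY = (-49, 0, -7), XZ = (-21, 0, -3).
Each component of XZ is 3/7 times the corresponding component of XY, so XZ = 3/7·XY and the points are collinear.

Yes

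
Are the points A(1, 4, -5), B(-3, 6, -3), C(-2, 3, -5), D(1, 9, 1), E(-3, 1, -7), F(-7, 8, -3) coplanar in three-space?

No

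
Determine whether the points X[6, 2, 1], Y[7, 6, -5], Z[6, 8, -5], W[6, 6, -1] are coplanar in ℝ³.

With X as base: XY = (1, 4, -6), XZ = (0, 6, -6), XW = (0, 4, -2).
XZ × XW = (12, 0, 0).
XY · (XZ × XW) = 12.
Since 12 ≠ 0, the four points are not coplanar.

No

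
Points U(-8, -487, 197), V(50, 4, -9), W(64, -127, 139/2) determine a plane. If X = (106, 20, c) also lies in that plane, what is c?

The plane through U, V, W has equation (23115/2)x − 7437y − 14472z = 678375.
Substituting X: (-14472)c + (1076355) = 678375, so c = 55/2.

55/2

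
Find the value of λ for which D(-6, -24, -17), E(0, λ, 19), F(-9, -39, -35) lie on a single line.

6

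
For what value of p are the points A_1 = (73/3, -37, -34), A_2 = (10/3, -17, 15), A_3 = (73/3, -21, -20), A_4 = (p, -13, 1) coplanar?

15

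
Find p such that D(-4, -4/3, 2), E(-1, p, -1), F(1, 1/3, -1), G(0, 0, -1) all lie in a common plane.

-1/3

Coplanarity ⇔ det[DE; DF; DG] = 0.
Expanding, this is linear in p: (3)p + (1) = 0.
So p = -1/3.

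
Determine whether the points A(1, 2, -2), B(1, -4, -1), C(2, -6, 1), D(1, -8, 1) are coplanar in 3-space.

With A as base: AB = (0, -6, 1), AC = (1, -8, 3), AD = (0, -10, 3).
AC × AD = (6, -3, -10).
AB · (AC × AD) = 8.
Since 8 ≠ 0, the four points are not coplanar.

No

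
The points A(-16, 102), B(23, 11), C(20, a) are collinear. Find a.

Collinearity: (C − A) must be parallel to (B − A) = (39, -91).
Cross-multiplying the components: (a − 102)·(39) = (36)·(-91).
Solving gives a = 18.

18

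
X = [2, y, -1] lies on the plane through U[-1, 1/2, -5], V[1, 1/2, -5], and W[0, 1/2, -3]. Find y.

The plane through U, V, W has equation −4y = -2.
Substituting X: (-4)y + (0) = -2, so y = 1/2.

1/2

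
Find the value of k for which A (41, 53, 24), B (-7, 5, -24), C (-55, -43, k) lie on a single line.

-72

Collinearity requires AB × AC = 0; each component is linear in k.
The x-component gives (-48)k + (-3456) = 0, so k = -72.
The remaining components then also vanish.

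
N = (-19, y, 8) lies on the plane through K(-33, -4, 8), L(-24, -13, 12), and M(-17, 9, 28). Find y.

-32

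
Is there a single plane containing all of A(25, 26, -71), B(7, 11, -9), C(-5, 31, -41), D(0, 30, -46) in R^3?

With A as base: AB = (-18, -15, 62), AC = (-30, 5, 30), AD = (-25, 4, 25).
AC × AD = (5, 0, 5).
AB · (AC × AD) = 220.
Since 220 ≠ 0, the four points are not coplanar.

No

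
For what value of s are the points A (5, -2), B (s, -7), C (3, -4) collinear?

0

The three points are collinear iff det[AB; AC] = 0.
This determinant is linear in s: (-2)s + (0) = 0, so s = 0.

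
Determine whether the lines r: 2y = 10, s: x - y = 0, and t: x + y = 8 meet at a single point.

No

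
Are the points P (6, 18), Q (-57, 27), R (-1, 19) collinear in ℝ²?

Yes

PQ = (-63, 9), PR = (-7, 1).
Twice the signed area of △PQR is (-63)(1) − (9)(-7) = 0.
The triangle is degenerate (zero area), so the points are collinear.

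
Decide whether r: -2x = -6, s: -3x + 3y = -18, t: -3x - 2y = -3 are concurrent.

Yes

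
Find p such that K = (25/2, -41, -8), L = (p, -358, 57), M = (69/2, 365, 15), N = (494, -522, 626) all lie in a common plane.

Normal to plane KMN: n = (268467, -5747/2, -206071); plane equation n·P = 5122219.
Requiring n·L = 5122219: (268467)p + (-10717334) = 5122219.
So p = 59.

59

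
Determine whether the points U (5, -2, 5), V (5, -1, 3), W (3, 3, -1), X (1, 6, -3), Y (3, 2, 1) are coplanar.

The plane through U, V, W has normal n = UV × UW = (4, 4, 2) and equation n·P = 22.
Checking the remaining points: n·X = 22, n·Y = 22.
All equal 22, so all 5 points lie in one plane.

Yes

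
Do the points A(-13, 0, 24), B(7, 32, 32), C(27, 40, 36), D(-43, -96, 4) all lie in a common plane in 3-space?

With A as base: AB = (20, 32, 8), AC = (40, 40, 12), AD = (-30, -96, -20).
AC × AD = (352, 440, -2640).
AB · (AC × AD) = 0.
The scalar triple product vanishes, so the four points are coplanar.

Yes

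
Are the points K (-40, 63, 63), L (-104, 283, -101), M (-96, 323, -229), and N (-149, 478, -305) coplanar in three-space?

Yes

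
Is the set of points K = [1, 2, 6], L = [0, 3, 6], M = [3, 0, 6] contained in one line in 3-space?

KL = (-1, 1, 0), KM = (2, -2, 0).
Each component of KM is -2 times the corresponding component of KL, so KM = -2·KL and the points are collinear.

Yes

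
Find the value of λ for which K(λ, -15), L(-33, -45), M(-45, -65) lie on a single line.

-15

The three points are collinear iff det[KL; KM] = 0.
This determinant is linear in λ: (20)λ + (300) = 0, so λ = -15.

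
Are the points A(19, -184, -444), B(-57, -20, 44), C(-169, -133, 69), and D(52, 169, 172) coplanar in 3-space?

With A as base: AB = (-76, 164, 488), AC = (-188, 51, 513), AD = (33, 353, 616).
AC × AD = (-149673, 132737, -68047).
AB · (AC × AD) = -62920.
Since -62920 ≠ 0, the four points are not coplanar.

No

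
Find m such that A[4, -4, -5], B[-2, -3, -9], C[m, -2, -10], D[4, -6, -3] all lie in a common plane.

Normal to plane ABD: n = (-6, 12, 12); plane equation n·P = -132.
Requiring n·C = -132: (-6)m + (-144) = -132.
So m = -2.

-2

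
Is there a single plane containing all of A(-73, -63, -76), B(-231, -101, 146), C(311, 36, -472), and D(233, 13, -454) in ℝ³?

Yes

With A as base: AB = (-158, -38, 222), AC = (384, 99, -396), AD = (306, 76, -378).
AC × AD = (-7326, 23976, -1110).
AB · (AC × AD) = 0.
The scalar triple product vanishes, so the four points are coplanar.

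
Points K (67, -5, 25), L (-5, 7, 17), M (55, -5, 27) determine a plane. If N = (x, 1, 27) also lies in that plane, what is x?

-5

Coplanarity requires KL · (KM × KN) = 0.
KL = (-72, 12, -8), KM = (-12, 0, 2); the triple product is linear in x with coefficient 24 and constant term 120.
Setting it to zero: x = -5.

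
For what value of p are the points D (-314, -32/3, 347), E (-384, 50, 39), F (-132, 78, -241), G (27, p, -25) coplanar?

Normal to plane DEF: n = (-25088/3, -97216, -17248); plane equation n·P = -2322208.
Requiring n·G = -2322208: (-97216)p + (205408) = -2322208.
So p = 26.

26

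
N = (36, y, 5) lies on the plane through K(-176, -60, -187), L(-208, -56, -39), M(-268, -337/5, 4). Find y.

A normal to the plane is n = KL × KM = (9296/5, -7504, 3024/5).
N lies in the plane iff n · KN = 0.
This gives (-7504)y + (60032) = 0, so y = 8.

8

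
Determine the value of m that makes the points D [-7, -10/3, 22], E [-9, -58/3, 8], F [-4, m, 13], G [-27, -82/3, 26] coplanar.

-23/3

Coplanarity ⇔ det[DE; DF; DG] = 0.
Expanding, this is linear in m: (-288)m + (-2208) = 0.
So m = -23/3.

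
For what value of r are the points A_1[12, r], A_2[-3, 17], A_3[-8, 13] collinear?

29

The three points are collinear iff det[A_1A_2; A_1A_3] = 0.
This determinant is linear in r: (-5)r + (145) = 0, so r = 29.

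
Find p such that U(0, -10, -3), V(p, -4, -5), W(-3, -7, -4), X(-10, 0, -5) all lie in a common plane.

-6

Coplanarity ⇔ det[UV; UW; UX] = 0.
Expanding, this is linear in p: (4)p + (24) = 0.
So p = -6.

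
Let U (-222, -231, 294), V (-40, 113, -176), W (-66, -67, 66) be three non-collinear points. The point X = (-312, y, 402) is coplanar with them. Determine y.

-308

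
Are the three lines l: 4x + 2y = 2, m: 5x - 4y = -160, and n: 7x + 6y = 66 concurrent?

Yes

Intersecting l and m: solving the 2×2 system gives (x, y) = (-12, 25).
Substitute into n: (7)(-12) + (6)(25) = 66.
This equals 66, so (-12, 25) lies on all three lines and they are concurrent.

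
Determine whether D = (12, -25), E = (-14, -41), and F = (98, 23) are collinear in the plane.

No

DE = (-26, -16), DF = (86, 48).
Twice the signed area of △DEF is (-26)(48) − (-16)(86) = 128.
The area is nonzero, so the three points are not collinear.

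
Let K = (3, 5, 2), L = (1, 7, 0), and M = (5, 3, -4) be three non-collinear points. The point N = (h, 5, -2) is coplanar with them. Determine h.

Coplanarity requires KL · (KM × KN) = 0.
KL = (-2, 2, -2), KM = (2, -2, -6); the triple product is linear in h with coefficient -16 and constant term 48.
Setting it to zero: h = 3.

3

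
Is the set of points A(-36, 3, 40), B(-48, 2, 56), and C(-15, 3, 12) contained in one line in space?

No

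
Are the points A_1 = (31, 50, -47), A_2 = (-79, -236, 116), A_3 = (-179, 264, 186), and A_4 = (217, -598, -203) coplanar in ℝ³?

With A_1 as base: A_1A_2 = (-110, -286, 163), A_1A_3 = (-210, 214, 233), A_1A_4 = (186, -648, -156).
A_1A_3 × A_1A_4 = (117600, 10578, 96276).
A_1A_2 · (A_1A_3 × A_1A_4) = -268320.
Since -268320 ≠ 0, the four points are not coplanar.

No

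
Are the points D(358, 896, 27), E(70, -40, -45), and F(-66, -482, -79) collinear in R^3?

DE = (-288, -936, -72), DF = (-424, -1378, -106).
Each component of DF is 53/36 times the corresponding component of DE, so DF = 53/36·DE and the points are collinear.

Yes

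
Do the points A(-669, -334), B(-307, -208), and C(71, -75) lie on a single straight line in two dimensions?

No

AB = (362, 126), AC = (740, 259).
det[AB; AC] = (362)(259) − (126)(740) = 518.
The determinant is nonzero, so they are not collinear.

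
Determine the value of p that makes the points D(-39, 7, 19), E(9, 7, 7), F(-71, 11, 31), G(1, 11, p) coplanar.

13

Normal to plane DEF: n = (48, -192, 192); plane equation n·P = 432.
Requiring n·G = 432: (192)p + (-2064) = 432.
So p = 13.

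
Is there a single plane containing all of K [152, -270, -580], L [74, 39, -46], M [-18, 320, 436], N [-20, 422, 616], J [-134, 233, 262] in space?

The plane through K, L, M has normal n = KL × KM = (-1116, -11532, 6510) and equation n·P = -831792.
Checking the remaining points: n·N = -834024, n·J = -831792.
Since n·N = -834024 ≠ -831792, N is off the plane and the points are not all coplanar.

No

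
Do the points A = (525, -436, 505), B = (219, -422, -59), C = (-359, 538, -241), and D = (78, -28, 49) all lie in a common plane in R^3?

With A as base: AB = (-306, 14, -564), AC = (-884, 974, -746), AD = (-447, 408, -456).
AC × AD = (-139776, -69642, 74706).
AB · (AC × AD) = -337716.
Since -337716 ≠ 0, the four points are not coplanar.

No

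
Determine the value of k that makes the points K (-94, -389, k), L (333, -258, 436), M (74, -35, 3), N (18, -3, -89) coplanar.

-228

Coplanarity ⇔ det[KL; KM; KN] = 0.
Expanding, this is linear in k: (-4200)k + (-957600) = 0.
So k = -228.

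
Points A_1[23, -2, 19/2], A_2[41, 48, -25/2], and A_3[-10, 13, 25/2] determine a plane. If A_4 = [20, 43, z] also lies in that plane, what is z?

The plane through A_1, A_2, A_3 has equation 480x + 672y + 1920z = 27936.
Substituting A_4: (1920)z + (38496) = 27936, so z = -11/2.

-11/2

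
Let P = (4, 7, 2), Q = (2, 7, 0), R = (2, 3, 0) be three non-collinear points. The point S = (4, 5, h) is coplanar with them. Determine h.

2

Coplanarity requires PQ · (PR × PS) = 0.
PQ = (-2, 0, -2), PR = (-2, -4, -2); the triple product is linear in h with coefficient 8 and constant term -16.
Setting it to zero: h = 2.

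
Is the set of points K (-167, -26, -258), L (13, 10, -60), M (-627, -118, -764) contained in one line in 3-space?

KL = (180, 36, 198), KM = (-460, -92, -506).
KL × KM = (0, 0, 0).
The cross product vanishes, so the three points are collinear.

Yes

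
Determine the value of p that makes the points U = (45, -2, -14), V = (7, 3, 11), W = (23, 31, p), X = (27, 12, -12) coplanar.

-25

Coplanarity ⇔ det[UV; UW; UX] = 0.
Expanding, this is linear in p: (442)p + (11050) = 0.
So p = -25.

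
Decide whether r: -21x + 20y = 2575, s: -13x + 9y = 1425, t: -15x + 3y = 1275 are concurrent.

Yes

Intersecting r and s: solving the 2×2 system gives (x, y) = (-75, 50).
Substitute into t: (-15)(-75) + (3)(50) = 1275.
This equals 1275, so (-75, 50) lies on all three lines and they are concurrent.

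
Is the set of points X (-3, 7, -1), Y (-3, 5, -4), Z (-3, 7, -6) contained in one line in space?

No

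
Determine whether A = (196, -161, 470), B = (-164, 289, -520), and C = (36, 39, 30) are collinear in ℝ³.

AB = (-360, 450, -990), AC = (-160, 200, -440).
AB × AC = (0, 0, 0).
The cross product vanishes, so the three points are collinear.

Yes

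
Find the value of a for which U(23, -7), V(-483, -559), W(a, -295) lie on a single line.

Collinearity: (W − U) must be parallel to (V − U) = (-506, -552).
Cross-multiplying the components: (a − 23)·(-552) = (-288)·(-506).
Solving gives a = -241.

-241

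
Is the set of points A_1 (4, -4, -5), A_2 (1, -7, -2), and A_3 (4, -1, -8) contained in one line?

No

A_1A_2 = (-3, -3, 3), A_1A_3 = (0, 3, -3).
A_1A_2 × A_1A_3 = (0, -9, -9).
The cross product is nonzero, so the points do not lie on one line.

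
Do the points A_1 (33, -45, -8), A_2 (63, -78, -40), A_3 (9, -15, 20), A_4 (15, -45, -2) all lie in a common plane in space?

Yes

The four points are coplanar iff the 3×3 determinant with rows A_1A_2, A_1A_3, A_1A_4 is zero.
Rows: (30, -33, -32), (-24, 30, 28), (-18, 0, 6).
Expanding along the first row: (30)(180) − (-33)(360) + (-32)(540) = 0.
Zero determinant ⇒ coplanar.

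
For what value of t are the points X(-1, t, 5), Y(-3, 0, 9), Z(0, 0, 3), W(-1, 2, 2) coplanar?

The points are coplanar iff XY · (XZ × XW) = 0.
Expanding, this is linear in t: (-9)t + (0) = 0.
So t = 0.

0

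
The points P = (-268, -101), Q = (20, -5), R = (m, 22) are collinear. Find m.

Collinearity: (R − P) must be parallel to (Q − P) = (288, 96).
Cross-multiplying the components: (m − (-268))·(96) = (123)·(288).
Solving gives m = 101.

101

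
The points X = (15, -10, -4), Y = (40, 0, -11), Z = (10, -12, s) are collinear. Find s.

Collinearity requires XY × XZ = 0; each component is linear in s.
The x-component gives (10)s + (26) = 0, so s = -13/5.
The remaining components then also vanish.

-13/5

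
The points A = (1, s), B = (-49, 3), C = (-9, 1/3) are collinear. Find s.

-1/3

The three points are collinear iff det[AB; AC] = 0.
This determinant is linear in s: (40)s + (40/3) = 0, so s = -1/3.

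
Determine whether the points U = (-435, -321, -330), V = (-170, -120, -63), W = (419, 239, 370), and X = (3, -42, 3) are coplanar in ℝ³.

No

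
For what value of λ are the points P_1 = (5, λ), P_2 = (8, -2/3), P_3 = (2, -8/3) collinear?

-5/3

The three points are collinear iff det[P_1P_2; P_1P_3] = 0.
This determinant is linear in λ: (-6)λ + (-10) = 0, so λ = -5/3.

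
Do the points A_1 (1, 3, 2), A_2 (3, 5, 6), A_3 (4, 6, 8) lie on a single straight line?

Yes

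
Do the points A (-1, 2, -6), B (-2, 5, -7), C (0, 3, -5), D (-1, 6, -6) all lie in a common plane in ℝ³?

The four points are coplanar iff the 3×3 determinant with rows AB, AC, AD is zero.
Rows: (-1, 3, -1), (1, 1, 1), (0, 4, 0).
Expanding along the first row: (-1)(-4) − (3)(0) + (-1)(4) = 0.
Zero determinant ⇒ coplanar.

Yes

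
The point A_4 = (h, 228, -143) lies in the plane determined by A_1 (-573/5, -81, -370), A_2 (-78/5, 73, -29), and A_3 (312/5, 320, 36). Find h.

37/5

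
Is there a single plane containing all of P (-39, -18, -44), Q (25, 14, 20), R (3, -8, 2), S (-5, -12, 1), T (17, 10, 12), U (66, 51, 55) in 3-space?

The plane through P, Q, R has normal n = PQ × PR = (832, -256, -704) and equation n·X = 3136.
Checking the remaining points: n·S = -1792, n·T = 3136, n·U = 3136.
Since n·S = -1792 ≠ 3136, S is off the plane and the points are not all coplanar.

No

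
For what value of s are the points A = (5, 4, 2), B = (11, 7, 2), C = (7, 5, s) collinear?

Direction AB = (6, 3, 0). From the x-coordinate of C, the parameter along the line is τ = (7 − 5)/6 = 1/3.
Then s = 2 + 1/3·(0) = 2.

2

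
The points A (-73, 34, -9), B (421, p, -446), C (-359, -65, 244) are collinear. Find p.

205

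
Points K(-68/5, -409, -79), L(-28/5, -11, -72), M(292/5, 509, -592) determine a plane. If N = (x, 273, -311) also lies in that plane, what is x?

124/5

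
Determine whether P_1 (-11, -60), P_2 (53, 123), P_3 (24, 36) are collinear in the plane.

P_1P_2 = (64, 183), P_1P_3 = (35, 96).
Twice the signed area of △P_1P_2P_3 is (64)(96) − (183)(35) = -261.
The area is nonzero, so the three points are not collinear.

No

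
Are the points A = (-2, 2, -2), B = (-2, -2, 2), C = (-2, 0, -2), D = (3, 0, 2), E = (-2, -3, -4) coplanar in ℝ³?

No

The plane through A, B, C has normal n = AB × AC = (8, 0, 0) and equation n·P = -16.
Checking the remaining points: n·D = 24, n·E = -16.
Since n·D = 24 ≠ -16, D is off the plane and the points are not all coplanar.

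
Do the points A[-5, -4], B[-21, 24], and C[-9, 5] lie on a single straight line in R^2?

AB = (-16, 28), AC = (-4, 9).
Twice the signed area of △ABC is (-16)(9) − (28)(-4) = -32.
The area is nonzero, so the three points are not collinear.

No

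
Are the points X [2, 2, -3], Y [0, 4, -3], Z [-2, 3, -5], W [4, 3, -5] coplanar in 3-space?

With X as base: XY = (-2, 2, 0), XZ = (-4, 1, -2), XW = (2, 1, -2).
XZ × XW = (0, -12, -6).
XY · (XZ × XW) = -24.
Since -24 ≠ 0, the four points are not coplanar.

No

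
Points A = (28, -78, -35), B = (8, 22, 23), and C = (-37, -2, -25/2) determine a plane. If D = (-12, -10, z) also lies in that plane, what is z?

-7

A normal to the plane is n = AB × AC = (-2158, -3320, 4980).
D lies in the plane iff n · AD = 0.
This gives (4980)z + (34860) = 0, so z = -7.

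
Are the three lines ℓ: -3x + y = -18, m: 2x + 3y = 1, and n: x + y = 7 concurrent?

No

Lines aᵢx + bᵢy = cᵢ with pairwise distinct directions are concurrent exactly when det[aᵢ bᵢ cᵢ] = 0.
Here the determinant is -55.
Nonzero, so no common point exists.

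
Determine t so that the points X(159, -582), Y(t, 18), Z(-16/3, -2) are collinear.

-11

Collinearity: (Y − X) must be parallel to (Z − X) = (-493/3, 580).
Cross-multiplying the components: (t − 159)·(580) = (600)·(-493/3).
Solving gives t = -11.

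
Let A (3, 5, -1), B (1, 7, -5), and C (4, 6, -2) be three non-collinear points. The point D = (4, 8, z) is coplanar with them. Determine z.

Coplanarity requires AB · (AC × AD) = 0.
AB = (-2, 2, -4), AC = (1, 1, -1); the triple product is linear in z with coefficient -4 and constant term -20.
Setting it to zero: z = -5.

-5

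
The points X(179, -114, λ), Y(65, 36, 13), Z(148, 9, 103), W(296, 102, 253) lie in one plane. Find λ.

Coplanarity ⇔ det[XY; XZ; XW] = 0.
Expanding, this is linear in λ: (-11715)λ + (1698675) = 0.
So λ = 145.

145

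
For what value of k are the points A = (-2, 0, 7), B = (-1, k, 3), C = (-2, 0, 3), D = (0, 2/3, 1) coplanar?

Normal to plane ACD: n = (8/3, -8, 0); plane equation n·P = -16/3.
Requiring n·B = -16/3: (-8)k + (-8/3) = -16/3.
So k = 1/3.

1/3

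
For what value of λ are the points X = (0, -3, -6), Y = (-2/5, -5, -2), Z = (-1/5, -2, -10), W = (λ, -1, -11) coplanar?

1/5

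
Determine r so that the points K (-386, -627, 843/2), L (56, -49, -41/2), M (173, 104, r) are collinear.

Direction KL = (442, 578, -442). From the x-coordinate of M, the parameter along the line is τ = (173 − (-386))/442 = 43/34.
Then r = 843/2 + 43/34·(-442) = -275/2.

-275/2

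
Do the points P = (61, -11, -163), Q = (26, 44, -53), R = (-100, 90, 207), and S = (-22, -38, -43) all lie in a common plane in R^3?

Yes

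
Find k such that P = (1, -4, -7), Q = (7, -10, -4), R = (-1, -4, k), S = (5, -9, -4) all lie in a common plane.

-6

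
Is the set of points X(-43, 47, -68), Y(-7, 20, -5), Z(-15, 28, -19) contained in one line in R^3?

No

XY = (36, -27, 63), XZ = (28, -19, 49).
XY × XZ = (-126, 0, 72).
The cross product is nonzero, so the points do not lie on one line.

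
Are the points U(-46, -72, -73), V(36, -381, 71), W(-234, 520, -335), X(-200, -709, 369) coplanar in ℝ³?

Yes

With U as base: UV = (82, -309, 144), UW = (-188, 592, -262), UX = (-154, -637, 442).
UW × UX = (94770, 123444, 210924).
UV · (UW × UX) = 0.
The scalar triple product vanishes, so the four points are coplanar.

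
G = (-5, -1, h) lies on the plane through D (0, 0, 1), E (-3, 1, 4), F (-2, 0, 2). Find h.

2

A normal to the plane is n = DE × DF = (1, -3, 2).
G lies in the plane iff n · DG = 0.
This gives (2)h + (-4) = 0, so h = 2.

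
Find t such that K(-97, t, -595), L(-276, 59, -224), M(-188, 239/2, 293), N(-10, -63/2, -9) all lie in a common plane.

Coplanarity ⇔ det[KL; KM; KN] = 0.
Expanding, this is linear in t: (-118602)t + (-12631113) = 0.
So t = -213/2.

-213/2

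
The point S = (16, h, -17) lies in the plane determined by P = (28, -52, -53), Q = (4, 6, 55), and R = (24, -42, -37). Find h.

Coplanarity requires PQ · (PR × PS) = 0.
PQ = (-24, 58, 108), PR = (-4, 10, 16); the triple product is linear in h with coefficient -48 and constant term -960.
Setting it to zero: h = -20.

-20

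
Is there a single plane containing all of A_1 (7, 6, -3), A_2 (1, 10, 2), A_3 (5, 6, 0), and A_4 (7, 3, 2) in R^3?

A normal to the plane through A_1, A_2, A_3 is n = A_1A_2 × A_1A_3 = (12, 8, 8).
The plane has equation n·P = 108. For A_4: n·A_4 = 124.
124 ≠ 108, so A_4 is off the plane.

No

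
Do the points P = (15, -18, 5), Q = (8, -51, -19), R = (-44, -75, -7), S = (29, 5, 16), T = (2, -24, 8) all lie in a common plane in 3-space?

The plane through P, Q, R has normal n = PQ × PR = (-972, 1332, -1548) and equation n·X = -46296.
Checking the remaining points: n·S = -46296, n·T = -46296.
All equal -46296, so all 5 points lie in one plane.

Yes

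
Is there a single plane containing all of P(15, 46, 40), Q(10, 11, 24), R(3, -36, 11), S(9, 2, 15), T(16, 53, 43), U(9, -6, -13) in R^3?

No

The plane through P, Q, R has normal n = PQ × PR = (-297, 47, -10) and equation n·X = -2693.
Checking the remaining points: n·S = -2729, n·T = -2691, n·U = -2825.
Since n·S = -2729 ≠ -2693, S is off the plane and the points are not all coplanar.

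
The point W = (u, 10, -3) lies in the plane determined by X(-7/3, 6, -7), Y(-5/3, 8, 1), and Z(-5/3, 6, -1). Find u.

Coplanarity requires XY · (XZ × XW) = 0.
XY = (2/3, 2, 8), XZ = (2/3, 0, 6); the triple product is linear in u with coefficient 12 and constant term 28.
Setting it to zero: u = -7/3.

-7/3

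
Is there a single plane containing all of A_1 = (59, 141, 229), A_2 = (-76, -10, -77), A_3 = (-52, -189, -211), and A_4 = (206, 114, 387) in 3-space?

With A_1 as base: A_1A_2 = (-135, -151, -306), A_1A_3 = (-111, -330, -440), A_1A_4 = (147, -27, 158).
A_1A_3 × A_1A_4 = (-64020, -47142, 51507).
A_1A_2 · (A_1A_3 × A_1A_4) = 0.
The scalar triple product vanishes, so the four points are coplanar.

Yes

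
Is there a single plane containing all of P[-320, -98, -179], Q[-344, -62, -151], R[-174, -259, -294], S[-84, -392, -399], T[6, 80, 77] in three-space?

No

The plane through P, Q, R has normal n = PQ × PR = (368, 1328, -1392) and equation n·X = 1264.
Checking the remaining points: n·S = 3920, n·T = 1264.
Since n·S = 3920 ≠ 1264, S is off the plane and the points are not all coplanar.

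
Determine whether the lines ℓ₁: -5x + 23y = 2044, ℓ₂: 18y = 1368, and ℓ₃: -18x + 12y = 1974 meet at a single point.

No

Intersecting ℓ₁ and ℓ₂: solving the 2×2 system gives (x, y) = (-296/5, 76).
Substitute into ℓ₃: (-18)(-296/5) + (12)(76) = 9888/5.
But ℓ₃ requires 1974 ≠ 9888/5, so the three lines have no common point.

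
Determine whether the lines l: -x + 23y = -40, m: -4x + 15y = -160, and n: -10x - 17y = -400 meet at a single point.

Yes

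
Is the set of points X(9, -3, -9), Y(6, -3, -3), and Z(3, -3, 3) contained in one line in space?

Yes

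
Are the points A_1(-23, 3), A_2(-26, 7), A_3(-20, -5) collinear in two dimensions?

A_1A_2 = (-3, 4), A_1A_3 = (3, -8).
det[A_1A_2; A_1A_3] = (-3)(-8) − (4)(3) = 12.
The determinant is nonzero, so they are not collinear.

No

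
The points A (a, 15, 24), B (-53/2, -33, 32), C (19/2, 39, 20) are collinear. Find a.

Direction BC = (36, 72, -12). From the y-coordinate of A, the parameter along the line is τ = (15 − (-33))/72 = 2/3.
Then a = (-53/2) + 2/3·(36) = -5/2.

-5/2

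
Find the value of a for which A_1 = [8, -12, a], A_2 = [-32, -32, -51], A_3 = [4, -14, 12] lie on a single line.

19

Direction A_2A_3 = (36, 18, 63). From the x-coordinate of A_1, the parameter along the line is τ = (8 − (-32))/36 = 10/9.
Then a = (-51) + 10/9·(63) = 19.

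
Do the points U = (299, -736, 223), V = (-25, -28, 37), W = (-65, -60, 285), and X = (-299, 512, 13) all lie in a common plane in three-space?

Yes

The four points are coplanar iff the 3×3 determinant with rows UV, UW, UX is zero.
Rows: (-324, 708, -186), (-364, 676, 62), (-598, 1248, -210).
Expanding along the first row: (-324)(-219336) − (708)(113516) + (-186)(-50024) = 0.
Zero determinant ⇒ coplanar.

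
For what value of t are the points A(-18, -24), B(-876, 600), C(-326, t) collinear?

200

The three points are collinear iff det[AB; AC] = 0.
This determinant is linear in t: (-858)t + (171600) = 0, so t = 200.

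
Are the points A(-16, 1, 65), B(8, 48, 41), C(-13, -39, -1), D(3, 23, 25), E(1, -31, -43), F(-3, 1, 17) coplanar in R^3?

No

The plane through A, B, C has normal n = AB × AC = (-4062, 1512, -1101) and equation n·P = -5061.
Checking the remaining points: n·D = -4935, n·E = -3591, n·F = -5019.
Since n·D = -4935 ≠ -5061, D is off the plane and the points are not all coplanar.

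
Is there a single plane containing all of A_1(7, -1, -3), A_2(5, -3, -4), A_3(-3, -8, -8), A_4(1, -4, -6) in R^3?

A normal to the plane through A_1, A_2, A_3 is n = A_1A_2 × A_1A_3 = (3, 0, -6).
The plane has equation n·P = 39. For A_4: n·A_4 = 39.
Equal, so A_4 lies in the plane and all four are coplanar.

Yes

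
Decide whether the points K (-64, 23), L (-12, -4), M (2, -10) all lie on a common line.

No

KL = (52, -27), KM = (66, -33).
Twice the signed area of △KLM is (52)(-33) − (-27)(66) = 66.
The area is nonzero, so the three points are not collinear.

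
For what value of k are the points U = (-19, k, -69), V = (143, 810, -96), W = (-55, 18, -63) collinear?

Collinearity requires UV × UW = 0; each component is linear in k.
The x-component gives (-33)k + (5346) = 0, so k = 162.
The remaining components then also vanish.

162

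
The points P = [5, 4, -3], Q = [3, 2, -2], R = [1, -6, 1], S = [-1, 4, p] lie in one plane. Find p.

Coplanarity ⇔ det[PQ; PR; PS] = 0.
Expanding, this is linear in p: (12)p + (24) = 0.
So p = -2.

-2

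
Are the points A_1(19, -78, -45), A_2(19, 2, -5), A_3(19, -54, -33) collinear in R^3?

Yes

A_1A_2 = (0, 80, 40), A_1A_3 = (0, 24, 12).
A_1A_2 × A_1A_3 = (0, 0, 0).
The cross product vanishes, so the three points are collinear.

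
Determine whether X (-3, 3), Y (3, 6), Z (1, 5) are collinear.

XY = (6, 3), XZ = (4, 2).
Twice the signed area of △XYZ is (6)(2) − (3)(4) = 0.
The triangle is degenerate (zero area), so the points are collinear.

Yes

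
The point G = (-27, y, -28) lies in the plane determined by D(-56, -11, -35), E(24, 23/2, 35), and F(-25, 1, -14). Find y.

A normal to the plane is n = DE × DF = (-735/2, 490, 525/2).
G lies in the plane iff n · DG = 0.
This gives (490)y + (-3430) = 0, so y = 7.

7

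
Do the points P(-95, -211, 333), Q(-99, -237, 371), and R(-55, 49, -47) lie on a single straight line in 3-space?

Yes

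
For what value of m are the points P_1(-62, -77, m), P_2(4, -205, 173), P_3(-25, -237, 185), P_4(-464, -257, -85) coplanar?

5

The points are coplanar iff P_1P_2 · (P_1P_3 × P_1P_4) = 0.
Expanding, this is linear in m: (13468)m + (-67340) = 0.
So m = 5.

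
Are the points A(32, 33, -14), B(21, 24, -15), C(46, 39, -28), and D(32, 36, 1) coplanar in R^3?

No

A normal to the plane through A, B, C is n = AB × AC = (132, -168, 60).
The plane has equation n·P = -2160. For D: n·D = -1764.
-1764 ≠ -2160, so D is off the plane.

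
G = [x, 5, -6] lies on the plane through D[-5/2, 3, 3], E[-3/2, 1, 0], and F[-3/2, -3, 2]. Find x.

-1/2

The plane through D, E, F has equation −16x − 2y − 4z = 22.
Substituting G: (-16)x + (14) = 22, so x = -1/2.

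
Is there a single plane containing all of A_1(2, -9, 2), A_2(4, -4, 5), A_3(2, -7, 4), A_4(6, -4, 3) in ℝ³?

A normal to the plane through A_1, A_2, A_3 is n = A_1A_2 × A_1A_3 = (4, -4, 4).
The plane has equation n·P = 52. For A_4: n·A_4 = 52.
Equal, so A_4 lies in the plane and all four are coplanar.

Yes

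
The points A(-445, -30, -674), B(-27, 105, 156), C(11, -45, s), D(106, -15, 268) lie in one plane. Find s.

Normal to plane ABD: n = (114720, 63574, -68115); plane equation n·P = -7048110.
Requiring n·C = -7048110: (-68115)s + (-1598910) = -7048110.
So s = 80.

80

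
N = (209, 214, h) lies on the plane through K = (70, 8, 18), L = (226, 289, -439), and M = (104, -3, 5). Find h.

-336

A normal to the plane is n = KL × KM = (-8680, -13510, -11270).
N lies in the plane iff n · KN = 0.
This gives (-11270)h + (-3786720) = 0, so h = -336.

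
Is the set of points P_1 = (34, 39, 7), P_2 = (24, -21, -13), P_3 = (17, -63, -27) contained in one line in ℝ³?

Yes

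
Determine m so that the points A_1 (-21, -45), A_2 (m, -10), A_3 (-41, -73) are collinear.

Collinearity: (A_2 − A_1) must be parallel to (A_3 − A_1) = (-20, -28).
Cross-multiplying the components: (m − (-21))·(-28) = (35)·(-20).
Solving gives m = 4.

4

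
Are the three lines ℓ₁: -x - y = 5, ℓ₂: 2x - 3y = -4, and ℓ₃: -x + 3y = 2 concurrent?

No

Intersecting ℓ₁ and ℓ₂: solving the 2×2 system gives (x, y) = (-19/5, -6/5).
Substitute into ℓ₃: (-1)(-19/5) + (3)(-6/5) = 1/5.
But ℓ₃ requires 2 ≠ 1/5, so the three lines have no common point.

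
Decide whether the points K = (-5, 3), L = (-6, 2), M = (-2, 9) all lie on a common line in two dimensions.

KL = (-1, -1), KM = (3, 6).
Twice the signed area of △KLM is (-1)(6) − (-1)(3) = -3.
The area is nonzero, so the three points are not collinear.

No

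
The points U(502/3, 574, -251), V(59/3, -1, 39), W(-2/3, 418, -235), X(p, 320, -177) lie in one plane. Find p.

Coplanarity ⇔ det[UV; UW; UX] = 0.
Expanding, this is linear in p: (36040)p + (901000/3) = 0.
So p = -25/3.

-25/3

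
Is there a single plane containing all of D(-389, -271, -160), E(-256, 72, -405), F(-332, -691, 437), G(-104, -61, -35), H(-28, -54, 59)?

Yes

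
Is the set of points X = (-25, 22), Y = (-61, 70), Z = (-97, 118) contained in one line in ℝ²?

XY = (-36, 48), XZ = (-72, 96).
Checking proportionality: XZ = 2·XY, so the vectors are parallel and the points are collinear.

Yes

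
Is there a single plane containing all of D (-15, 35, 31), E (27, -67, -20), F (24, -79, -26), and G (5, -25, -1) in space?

No

The four points are coplanar iff the 3×3 determinant with rows DE, DF, DG is zero.
Rows: (42, -102, -51), (39, -114, -57), (20, -60, -32).
Expanding along the first row: (42)(228) − (-102)(-108) + (-51)(-60) = 1620.
Nonzero ⇒ not coplanar.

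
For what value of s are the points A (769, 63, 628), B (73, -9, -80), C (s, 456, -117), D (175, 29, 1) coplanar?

389

Normal to plane ABD: n = (21072, -15840, -19104); plane equation n·P = 3209136.
Requiring n·C = 3209136: (21072)s + (-4987872) = 3209136.
So s = 389.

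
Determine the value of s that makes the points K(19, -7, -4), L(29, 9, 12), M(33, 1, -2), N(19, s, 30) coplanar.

Normal to plane KLM: n = (-96, 204, -144); plane equation n·P = -2676.
Requiring n·N = -2676: (204)s + (-6144) = -2676.
So s = 17.

17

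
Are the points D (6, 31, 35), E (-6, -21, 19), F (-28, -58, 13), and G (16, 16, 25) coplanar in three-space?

Yes

With D as base: DE = (-12, -52, -16), DF = (-34, -89, -22), DG = (10, -15, -10).
DF × DG = (560, -560, 1400).
DE · (DF × DG) = 0.
The scalar triple product vanishes, so the four points are coplanar.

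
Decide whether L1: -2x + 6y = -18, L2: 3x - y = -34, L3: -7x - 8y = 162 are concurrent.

Lines aᵢx + bᵢy = cᵢ with pairwise distinct directions are concurrent exactly when det[aᵢ bᵢ cᵢ] = 0.
Here the determinant is -62.
Nonzero, so no common point exists.

No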